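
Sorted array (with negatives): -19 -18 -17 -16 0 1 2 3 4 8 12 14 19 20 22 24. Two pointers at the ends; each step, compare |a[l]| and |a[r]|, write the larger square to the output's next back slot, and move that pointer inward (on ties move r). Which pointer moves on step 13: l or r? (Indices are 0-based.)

r

l=0 r=15: |-19|<=|24| out[15]=576, r--
l=0 r=14: |-19|<=|22| out[14]=484, r--
l=0 r=13: |-19|<=|20| out[13]=400, r--
l=0 r=12: |-19|<=|19| out[12]=361, r--
l=0 r=11: |-19|>|14| out[11]=361, l++
l=1 r=11: |-18|>|14| out[10]=324, l++
l=2 r=11: |-17|>|14| out[9]=289, l++
l=3 r=11: |-16|>|14| out[8]=256, l++
l=4 r=11: |0|<=|14| out[7]=196, r--
l=4 r=10: |0|<=|12| out[6]=144, r--
l=4 r=9: |0|<=|8| out[5]=64, r--
l=4 r=8: |0|<=|4| out[4]=16, r--
l=4 r=7: |0|<=|3| out[3]=9, r--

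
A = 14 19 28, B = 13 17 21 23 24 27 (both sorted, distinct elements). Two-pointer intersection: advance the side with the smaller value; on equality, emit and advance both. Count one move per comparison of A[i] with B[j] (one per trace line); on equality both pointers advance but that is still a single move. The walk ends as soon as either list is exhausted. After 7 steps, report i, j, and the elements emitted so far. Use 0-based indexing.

i=2, j=5, emitted=[]

[i=0,j=0] 14>13 → j++
[i=0,j=1] 14<17 → i++
[i=1,j=1] 19>17 → j++
[i=1,j=2] 19<21 → i++
[i=2,j=2] 28>21 → j++
[i=2,j=3] 28>23 → j++
[i=2,j=4] 28>24 → j++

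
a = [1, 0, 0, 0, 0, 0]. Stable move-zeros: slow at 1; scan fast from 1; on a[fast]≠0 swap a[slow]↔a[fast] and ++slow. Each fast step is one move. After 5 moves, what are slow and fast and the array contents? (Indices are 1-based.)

slow=2, fast=6, a=[1, 0, 0, 0, 0, 0]

(s=1,f=1) a[fast]=1≠0 swap→a[1]=1 → slow++,fast++
(s=2,f=2) a[fast]=0 → fast++
(s=2,f=3) a[fast]=0 → fast++
(s=2,f=4) a[fast]=0 → fast++
(s=2,f=5) a[fast]=0 → fast++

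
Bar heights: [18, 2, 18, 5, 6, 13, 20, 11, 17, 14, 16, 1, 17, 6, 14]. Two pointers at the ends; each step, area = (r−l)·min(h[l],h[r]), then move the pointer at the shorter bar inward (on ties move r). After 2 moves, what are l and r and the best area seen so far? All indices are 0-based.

l=0, r=12, best area=196

l=0 r=14: min(18,14)*14=196 best=196 *, r--
l=0 r=13: min(18,6)*13=78 best=196, r--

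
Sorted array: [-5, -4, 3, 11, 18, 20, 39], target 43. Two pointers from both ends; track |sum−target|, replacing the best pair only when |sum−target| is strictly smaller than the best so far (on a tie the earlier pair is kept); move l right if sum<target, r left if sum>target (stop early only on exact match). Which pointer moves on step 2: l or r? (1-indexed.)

l

[1,7] -5+39=34 d=9 * → l++
[2,7] -4+39=35 d=8 * → l++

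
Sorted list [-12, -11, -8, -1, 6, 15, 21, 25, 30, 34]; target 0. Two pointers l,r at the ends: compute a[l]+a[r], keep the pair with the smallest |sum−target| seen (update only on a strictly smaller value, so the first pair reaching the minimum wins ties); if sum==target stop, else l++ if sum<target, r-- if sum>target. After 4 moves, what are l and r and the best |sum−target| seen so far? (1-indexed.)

l=1 r=10: -12+34=22 d=22 *, r--
l=1 r=9: -12+30=18 d=18 *, r--
l=1 r=8: -12+25=13 d=13 *, r--
l=1 r=7: -12+21=9 d=9 *, r--

l=1, r=6, best |Δ|=9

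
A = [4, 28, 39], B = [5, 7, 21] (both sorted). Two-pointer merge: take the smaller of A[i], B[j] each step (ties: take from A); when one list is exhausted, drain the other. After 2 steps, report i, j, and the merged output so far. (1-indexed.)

[i=1,j=1] A[i]=4<=B[j]=5 take 4 → i++
[i=2,j=1] A[i]=28>B[j]=5 take 5 → j++

i=2, j=2, merged so far=[4, 5]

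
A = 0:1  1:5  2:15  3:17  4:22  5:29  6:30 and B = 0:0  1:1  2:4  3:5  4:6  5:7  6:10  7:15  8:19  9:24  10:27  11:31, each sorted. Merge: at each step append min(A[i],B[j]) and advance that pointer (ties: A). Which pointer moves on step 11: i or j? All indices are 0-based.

j

i=0 j=0: A[i]=1>B[j]=0 take 0, j++
i=0 j=1: A[i]=1<=B[j]=1 take 1, i++
i=1 j=1: A[i]=5>B[j]=1 take 1, j++
i=1 j=2: A[i]=5>B[j]=4 take 4, j++
i=1 j=3: A[i]=5<=B[j]=5 take 5, i++
i=2 j=3: A[i]=15>B[j]=5 take 5, j++
i=2 j=4: A[i]=15>B[j]=6 take 6, j++
i=2 j=5: A[i]=15>B[j]=7 take 7, j++
i=2 j=6: A[i]=15>B[j]=10 take 10, j++
i=2 j=7: A[i]=15<=B[j]=15 take 15, i++
i=3 j=7: A[i]=17>B[j]=15 take 15, j++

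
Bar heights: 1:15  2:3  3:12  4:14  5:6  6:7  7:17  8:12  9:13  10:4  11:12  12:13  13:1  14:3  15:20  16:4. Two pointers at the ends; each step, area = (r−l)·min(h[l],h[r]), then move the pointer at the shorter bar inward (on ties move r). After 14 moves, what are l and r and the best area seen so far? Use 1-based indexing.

[1,16] min(15,4)*15=60 best=60 * → r--
[1,15] min(15,20)*14=210 best=210 * → l++
[2,15] min(3,20)*13=39 best=210 → l++
[3,15] min(12,20)*12=144 best=210 → l++
[4,15] min(14,20)*11=154 best=210 → l++
[5,15] min(6,20)*10=60 best=210 → l++
[6,15] min(7,20)*9=63 best=210 → l++
[7,15] min(17,20)*8=136 best=210 → l++
[8,15] min(12,20)*7=84 best=210 → l++
[9,15] min(13,20)*6=78 best=210 → l++
[10,15] min(4,20)*5=20 best=210 → l++
[11,15] min(12,20)*4=48 best=210 → l++
[12,15] min(13,20)*3=39 best=210 → l++
[13,15] min(1,20)*2=2 best=210 → l++

l=14, r=15, best area=210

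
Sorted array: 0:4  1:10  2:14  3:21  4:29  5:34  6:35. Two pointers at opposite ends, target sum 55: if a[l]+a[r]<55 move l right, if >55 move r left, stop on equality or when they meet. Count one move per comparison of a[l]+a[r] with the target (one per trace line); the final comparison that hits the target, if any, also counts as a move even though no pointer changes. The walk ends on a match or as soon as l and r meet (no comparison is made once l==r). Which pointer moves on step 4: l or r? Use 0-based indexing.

r

[0,6] 4+35=39 <55 → l++
[1,6] 10+35=45 <55 → l++
[2,6] 14+35=49 <55 → l++
[3,6] 21+35=56 >55 → r--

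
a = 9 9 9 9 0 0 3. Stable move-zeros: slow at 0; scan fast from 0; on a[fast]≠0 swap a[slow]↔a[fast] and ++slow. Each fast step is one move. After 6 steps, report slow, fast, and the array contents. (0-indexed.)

slow=0 fast=0: a[fast]=9≠0 swap→a[0]=9, slow++,fast++
slow=1 fast=1: a[fast]=9≠0 swap→a[1]=9, slow++,fast++
slow=2 fast=2: a[fast]=9≠0 swap→a[2]=9, slow++,fast++
slow=3 fast=3: a[fast]=9≠0 swap→a[3]=9, slow++,fast++
slow=4 fast=4: a[fast]=0, fast++
slow=4 fast=5: a[fast]=0, fast++

slow=4, fast=6, a=[9, 9, 9, 9, 0, 0, 3]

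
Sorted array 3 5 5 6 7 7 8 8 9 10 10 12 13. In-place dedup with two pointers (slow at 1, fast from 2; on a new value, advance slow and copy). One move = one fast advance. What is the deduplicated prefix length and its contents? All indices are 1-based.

slow=1 fast=2: a[fast]=5≠a[slow]=3 write a[2]=5, slow++,fast++
slow=2 fast=3: a[fast]=5=a[slow] dup, fast++
slow=2 fast=4: a[fast]=6≠a[slow]=5 write a[3]=6, slow++,fast++
slow=3 fast=5: a[fast]=7≠a[slow]=6 write a[4]=7, slow++,fast++
slow=4 fast=6: a[fast]=7=a[slow] dup, fast++
slow=4 fast=7: a[fast]=8≠a[slow]=7 write a[5]=8, slow++,fast++
slow=5 fast=8: a[fast]=8=a[slow] dup, fast++
slow=5 fast=9: a[fast]=9≠a[slow]=8 write a[6]=9, slow++,fast++
slow=6 fast=10: a[fast]=10≠a[slow]=9 write a[7]=10, slow++,fast++
slow=7 fast=11: a[fast]=10=a[slow] dup, fast++
slow=7 fast=12: a[fast]=12≠a[slow]=10 write a[8]=12, slow++,fast++
slow=8 fast=13: a[fast]=13≠a[slow]=12 write a[9]=13, slow++,fast++

length 9; prefix = [3, 5, 6, 7, 8, 9, 10, 12, 13]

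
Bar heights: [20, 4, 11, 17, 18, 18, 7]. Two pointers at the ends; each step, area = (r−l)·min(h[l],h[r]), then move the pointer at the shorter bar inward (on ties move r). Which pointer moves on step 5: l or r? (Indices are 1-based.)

[1,7] min(20,7)*6=42 best=42 * → r--
[1,6] min(20,18)*5=90 best=90 * → r--
[1,5] min(20,18)*4=72 best=90 → r--
[1,4] min(20,17)*3=51 best=90 → r--
[1,3] min(20,11)*2=22 best=90 → r--

r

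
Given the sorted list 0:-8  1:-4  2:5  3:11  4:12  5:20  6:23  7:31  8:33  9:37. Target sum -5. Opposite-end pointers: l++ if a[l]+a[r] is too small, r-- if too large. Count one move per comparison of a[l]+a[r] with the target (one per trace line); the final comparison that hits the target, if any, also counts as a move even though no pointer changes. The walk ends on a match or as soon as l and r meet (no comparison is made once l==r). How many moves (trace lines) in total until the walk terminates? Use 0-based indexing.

9 moves

[0,9] -8+37=29 >-5 → r--
[0,8] -8+33=25 >-5 → r--
[0,7] -8+31=23 >-5 → r--
[0,6] -8+23=15 >-5 → r--
[0,5] -8+20=12 >-5 → r--
[0,4] -8+12=4 >-5 → r--
[0,3] -8+11=3 >-5 → r--
[0,2] -8+5=-3 >-5 → r--
[0,1] -8+-4=-12 <-5 → l++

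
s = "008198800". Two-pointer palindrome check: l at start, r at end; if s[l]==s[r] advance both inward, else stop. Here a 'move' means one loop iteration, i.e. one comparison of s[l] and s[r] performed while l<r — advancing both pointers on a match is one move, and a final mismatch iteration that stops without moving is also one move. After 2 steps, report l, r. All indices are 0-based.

l=0 r=8: '0'=='0', l++,r--
l=1 r=7: '0'=='0', l++,r--

l=2, r=6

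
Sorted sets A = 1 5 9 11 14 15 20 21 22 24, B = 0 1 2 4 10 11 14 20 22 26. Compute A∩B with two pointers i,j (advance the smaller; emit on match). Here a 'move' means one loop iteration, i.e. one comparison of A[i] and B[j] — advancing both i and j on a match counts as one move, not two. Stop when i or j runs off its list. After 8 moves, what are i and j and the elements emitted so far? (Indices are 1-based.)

i=5, j=7, emitted=[1, 11]

i=1 j=1: 1>0, j++
i=1 j=2: 1==1 emit, i++,j++
i=2 j=3: 5>2, j++
i=2 j=4: 5>4, j++
i=2 j=5: 5<10, i++
i=3 j=5: 9<10, i++
i=4 j=5: 11>10, j++
i=4 j=6: 11==11 emit, i++,j++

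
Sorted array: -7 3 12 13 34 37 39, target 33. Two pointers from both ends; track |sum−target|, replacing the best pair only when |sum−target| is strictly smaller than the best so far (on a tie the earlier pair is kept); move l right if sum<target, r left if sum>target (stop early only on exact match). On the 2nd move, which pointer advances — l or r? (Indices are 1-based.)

l=1 r=7: -7+39=32 d=1 *, l++
l=2 r=7: 3+39=42 d=9, r--

r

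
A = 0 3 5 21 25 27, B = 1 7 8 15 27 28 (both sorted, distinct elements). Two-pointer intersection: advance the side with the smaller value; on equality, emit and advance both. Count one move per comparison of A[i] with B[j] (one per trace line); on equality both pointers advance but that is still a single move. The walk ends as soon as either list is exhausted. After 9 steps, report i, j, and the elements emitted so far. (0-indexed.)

i=5, j=4, emitted=[]

i=0 j=0: 0<1, i++
i=1 j=0: 3>1, j++
i=1 j=1: 3<7, i++
i=2 j=1: 5<7, i++
i=3 j=1: 21>7, j++
i=3 j=2: 21>8, j++
i=3 j=3: 21>15, j++
i=3 j=4: 21<27, i++
i=4 j=4: 25<27, i++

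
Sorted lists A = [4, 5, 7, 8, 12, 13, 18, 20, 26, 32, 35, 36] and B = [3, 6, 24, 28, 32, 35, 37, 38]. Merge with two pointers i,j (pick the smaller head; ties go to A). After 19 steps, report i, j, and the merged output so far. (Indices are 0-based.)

i=12, j=7, merged so far=[3, 4, 5, 6, 7, 8, 12, 13, 18, 20, 24, 26, 28, 32, 32, 35, 35, 36, 37]

i=0 j=0: A[i]=4>B[j]=3 take 3, j++
i=0 j=1: A[i]=4<=B[j]=6 take 4, i++
i=1 j=1: A[i]=5<=B[j]=6 take 5, i++
i=2 j=1: A[i]=7>B[j]=6 take 6, j++
i=2 j=2: A[i]=7<=B[j]=24 take 7, i++
i=3 j=2: A[i]=8<=B[j]=24 take 8, i++
i=4 j=2: A[i]=12<=B[j]=24 take 12, i++
i=5 j=2: A[i]=13<=B[j]=24 take 13, i++
i=6 j=2: A[i]=18<=B[j]=24 take 18, i++
i=7 j=2: A[i]=20<=B[j]=24 take 20, i++
i=8 j=2: A[i]=26>B[j]=24 take 24, j++
i=8 j=3: A[i]=26<=B[j]=28 take 26, i++
i=9 j=3: A[i]=32>B[j]=28 take 28, j++
i=9 j=4: A[i]=32<=B[j]=32 take 32, i++
i=10 j=4: A[i]=35>B[j]=32 take 32, j++
i=10 j=5: A[i]=35<=B[j]=35 take 35, i++
i=11 j=5: A[i]=36>B[j]=35 take 35, j++
i=11 j=6: A[i]=36<=B[j]=37 take 36, i++
i=12 j=6: A done, take B[j]=37, j++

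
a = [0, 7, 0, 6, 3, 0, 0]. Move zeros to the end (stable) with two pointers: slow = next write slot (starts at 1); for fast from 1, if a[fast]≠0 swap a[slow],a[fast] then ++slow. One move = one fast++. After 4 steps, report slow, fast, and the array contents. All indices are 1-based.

slow=3, fast=5, a=[7, 6, 0, 0, 3, 0, 0]

slow=1 fast=1: a[fast]=0, fast++
slow=1 fast=2: a[fast]=7≠0 swap→a[1]=7, slow++,fast++
slow=2 fast=3: a[fast]=0, fast++
slow=2 fast=4: a[fast]=6≠0 swap→a[2]=6, slow++,fast++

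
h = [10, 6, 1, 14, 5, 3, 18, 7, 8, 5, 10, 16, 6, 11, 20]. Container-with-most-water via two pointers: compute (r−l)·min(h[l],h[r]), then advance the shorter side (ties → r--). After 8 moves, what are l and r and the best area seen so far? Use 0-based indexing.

[0,14] min(10,20)*14=140 best=140 * → l++
[1,14] min(6,20)*13=78 best=140 → l++
[2,14] min(1,20)*12=12 best=140 → l++
[3,14] min(14,20)*11=154 best=154 * → l++
[4,14] min(5,20)*10=50 best=154 → l++
[5,14] min(3,20)*9=27 best=154 → l++
[6,14] min(18,20)*8=144 best=154 → l++
[7,14] min(7,20)*7=49 best=154 → l++

l=8, r=14, best area=154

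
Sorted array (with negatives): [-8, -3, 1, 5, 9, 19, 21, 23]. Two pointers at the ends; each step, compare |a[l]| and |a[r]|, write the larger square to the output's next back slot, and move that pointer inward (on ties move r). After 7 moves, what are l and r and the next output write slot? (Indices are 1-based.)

l=3, r=3, next write slot=1

l=1 r=8: |-8|<=|23| out[8]=529, r--
l=1 r=7: |-8|<=|21| out[7]=441, r--
l=1 r=6: |-8|<=|19| out[6]=361, r--
l=1 r=5: |-8|<=|9| out[5]=81, r--
l=1 r=4: |-8|>|5| out[4]=64, l++
l=2 r=4: |-3|<=|5| out[3]=25, r--
l=2 r=3: |-3|>|1| out[2]=9, l++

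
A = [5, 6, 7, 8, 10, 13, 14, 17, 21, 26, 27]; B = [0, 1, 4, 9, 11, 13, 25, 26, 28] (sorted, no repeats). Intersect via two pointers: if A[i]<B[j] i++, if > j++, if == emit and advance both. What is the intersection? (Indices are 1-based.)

i=1 j=1: 5>0, j++
i=1 j=2: 5>1, j++
i=1 j=3: 5>4, j++
i=1 j=4: 5<9, i++
i=2 j=4: 6<9, i++
i=3 j=4: 7<9, i++
i=4 j=4: 8<9, i++
i=5 j=4: 10>9, j++
i=5 j=5: 10<11, i++
i=6 j=5: 13>11, j++
i=6 j=6: 13==13 emit, i++,j++
i=7 j=7: 14<25, i++
i=8 j=7: 17<25, i++
i=9 j=7: 21<25, i++
i=10 j=7: 26>25, j++
i=10 j=8: 26==26 emit, i++,j++
i=11 j=9: 27<28, i++

intersection = [13, 26]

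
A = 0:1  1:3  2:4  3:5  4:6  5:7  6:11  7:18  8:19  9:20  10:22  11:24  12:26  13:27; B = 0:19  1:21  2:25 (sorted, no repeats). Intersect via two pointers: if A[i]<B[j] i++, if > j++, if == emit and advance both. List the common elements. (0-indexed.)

i=0 j=0: 1<19, i++
i=1 j=0: 3<19, i++
i=2 j=0: 4<19, i++
i=3 j=0: 5<19, i++
i=4 j=0: 6<19, i++
i=5 j=0: 7<19, i++
i=6 j=0: 11<19, i++
i=7 j=0: 18<19, i++
i=8 j=0: 19==19 emit, i++,j++
i=9 j=1: 20<21, i++
i=10 j=1: 22>21, j++
i=10 j=2: 22<25, i++
i=11 j=2: 24<25, i++
i=12 j=2: 26>25, j++

intersection = [19]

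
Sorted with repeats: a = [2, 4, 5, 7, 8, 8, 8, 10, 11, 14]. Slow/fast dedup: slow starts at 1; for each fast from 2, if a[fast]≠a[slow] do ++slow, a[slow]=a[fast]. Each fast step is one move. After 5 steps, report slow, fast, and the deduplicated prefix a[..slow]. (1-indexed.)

slow=1 fast=2: a[fast]=4≠a[slow]=2 write a[2]=4, slow++,fast++
slow=2 fast=3: a[fast]=5≠a[slow]=4 write a[3]=5, slow++,fast++
slow=3 fast=4: a[fast]=7≠a[slow]=5 write a[4]=7, slow++,fast++
slow=4 fast=5: a[fast]=8≠a[slow]=7 write a[5]=8, slow++,fast++
slow=5 fast=6: a[fast]=8=a[slow] dup, fast++

slow=5, fast=7, prefix=[2, 4, 5, 7, 8]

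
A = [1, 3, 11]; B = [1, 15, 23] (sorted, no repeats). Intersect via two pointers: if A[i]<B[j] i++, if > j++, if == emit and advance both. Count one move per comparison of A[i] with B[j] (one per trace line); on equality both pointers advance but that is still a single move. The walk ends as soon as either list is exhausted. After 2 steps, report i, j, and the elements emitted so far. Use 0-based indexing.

i=0 j=0: 1==1 emit, i++,j++
i=1 j=1: 3<15, i++

i=2, j=1, emitted=[1]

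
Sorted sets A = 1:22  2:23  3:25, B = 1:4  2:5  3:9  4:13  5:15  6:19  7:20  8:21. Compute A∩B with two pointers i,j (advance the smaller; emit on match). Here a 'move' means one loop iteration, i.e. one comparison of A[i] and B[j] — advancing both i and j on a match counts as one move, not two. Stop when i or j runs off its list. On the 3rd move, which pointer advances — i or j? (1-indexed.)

j

i=1 j=1: 22>4, j++
i=1 j=2: 22>5, j++
i=1 j=3: 22>9, j++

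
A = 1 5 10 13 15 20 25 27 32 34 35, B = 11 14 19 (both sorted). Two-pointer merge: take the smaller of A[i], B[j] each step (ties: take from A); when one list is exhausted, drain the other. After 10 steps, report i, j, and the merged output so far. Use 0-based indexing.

i=7, j=3, merged so far=[1, 5, 10, 11, 13, 14, 15, 19, 20, 25]

[i=0,j=0] A[i]=1<=B[j]=11 take 1 → i++
[i=1,j=0] A[i]=5<=B[j]=11 take 5 → i++
[i=2,j=0] A[i]=10<=B[j]=11 take 10 → i++
[i=3,j=0] A[i]=13>B[j]=11 take 11 → j++
[i=3,j=1] A[i]=13<=B[j]=14 take 13 → i++
[i=4,j=1] A[i]=15>B[j]=14 take 14 → j++
[i=4,j=2] A[i]=15<=B[j]=19 take 15 → i++
[i=5,j=2] A[i]=20>B[j]=19 take 19 → j++
[i=5,j=3] B done, take A[i]=20 → i++
[i=6,j=3] B done, take A[i]=25 → i++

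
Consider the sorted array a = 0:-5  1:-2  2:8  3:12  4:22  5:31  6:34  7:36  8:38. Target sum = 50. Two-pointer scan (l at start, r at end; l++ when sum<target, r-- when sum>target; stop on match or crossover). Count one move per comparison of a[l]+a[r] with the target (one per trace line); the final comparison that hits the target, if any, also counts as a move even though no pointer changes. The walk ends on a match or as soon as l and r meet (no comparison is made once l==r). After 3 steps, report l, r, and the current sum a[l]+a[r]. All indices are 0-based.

l=3, r=8, sum=50

[0,8] -5+38=33 <50 → l++
[1,8] -2+38=36 <50 → l++
[2,8] 8+38=46 <50 → l++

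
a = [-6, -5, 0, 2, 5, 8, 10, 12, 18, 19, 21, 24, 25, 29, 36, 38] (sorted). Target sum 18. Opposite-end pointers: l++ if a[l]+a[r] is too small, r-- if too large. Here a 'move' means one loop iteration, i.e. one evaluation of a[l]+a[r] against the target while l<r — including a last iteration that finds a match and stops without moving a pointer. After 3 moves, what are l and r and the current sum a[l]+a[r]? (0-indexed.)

l=0 r=15: -6+38=32 >18, r--
l=0 r=14: -6+36=30 >18, r--
l=0 r=13: -6+29=23 >18, r--

l=0, r=12, sum=19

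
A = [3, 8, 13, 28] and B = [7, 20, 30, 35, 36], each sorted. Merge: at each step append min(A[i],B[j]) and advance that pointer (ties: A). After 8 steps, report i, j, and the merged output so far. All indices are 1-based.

i=5, j=5, merged so far=[3, 7, 8, 13, 20, 28, 30, 35]

[i=1,j=1] A[i]=3<=B[j]=7 take 3 → i++
[i=2,j=1] A[i]=8>B[j]=7 take 7 → j++
[i=2,j=2] A[i]=8<=B[j]=20 take 8 → i++
[i=3,j=2] A[i]=13<=B[j]=20 take 13 → i++
[i=4,j=2] A[i]=28>B[j]=20 take 20 → j++
[i=4,j=3] A[i]=28<=B[j]=30 take 28 → i++
[i=5,j=3] A done, take B[j]=30 → j++
[i=5,j=4] A done, take B[j]=35 → j++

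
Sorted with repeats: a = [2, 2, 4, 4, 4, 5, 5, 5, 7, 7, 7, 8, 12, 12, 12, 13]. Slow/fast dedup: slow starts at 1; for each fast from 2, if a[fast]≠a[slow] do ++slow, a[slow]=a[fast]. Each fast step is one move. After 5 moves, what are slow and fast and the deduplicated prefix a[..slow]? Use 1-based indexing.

slow=3, fast=7, prefix=[2, 4, 5]

(s=1,f=2) a[fast]=2=a[slow] dup → fast++
(s=1,f=3) a[fast]=4≠a[slow]=2 write a[2]=4 → slow++,fast++
(s=2,f=4) a[fast]=4=a[slow] dup → fast++
(s=2,f=5) a[fast]=4=a[slow] dup → fast++
(s=2,f=6) a[fast]=5≠a[slow]=4 write a[3]=5 → slow++,fast++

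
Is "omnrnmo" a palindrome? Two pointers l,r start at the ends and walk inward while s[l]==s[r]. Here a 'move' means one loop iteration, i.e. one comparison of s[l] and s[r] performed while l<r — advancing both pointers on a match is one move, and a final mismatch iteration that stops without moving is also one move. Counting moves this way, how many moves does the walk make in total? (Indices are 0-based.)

3 moves

[0,6] 'o'=='o' → l++,r--
[1,5] 'm'=='m' → l++,r--
[2,4] 'n'=='n' → l++,r--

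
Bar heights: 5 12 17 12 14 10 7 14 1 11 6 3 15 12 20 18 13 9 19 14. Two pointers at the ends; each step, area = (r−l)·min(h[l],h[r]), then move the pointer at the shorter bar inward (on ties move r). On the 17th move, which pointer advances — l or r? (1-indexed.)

r

l=1 r=20: min(5,14)*19=95 best=95 *, l++
l=2 r=20: min(12,14)*18=216 best=216 *, l++
l=3 r=20: min(17,14)*17=238 best=238 *, r--
l=3 r=19: min(17,19)*16=272 best=272 *, l++
l=4 r=19: min(12,19)*15=180 best=272, l++
l=5 r=19: min(14,19)*14=196 best=272, l++
l=6 r=19: min(10,19)*13=130 best=272, l++
l=7 r=19: min(7,19)*12=84 best=272, l++
l=8 r=19: min(14,19)*11=154 best=272, l++
l=9 r=19: min(1,19)*10=10 best=272, l++
l=10 r=19: min(11,19)*9=99 best=272, l++
l=11 r=19: min(6,19)*8=48 best=272, l++
l=12 r=19: min(3,19)*7=21 best=272, l++
l=13 r=19: min(15,19)*6=90 best=272, l++
l=14 r=19: min(12,19)*5=60 best=272, l++
l=15 r=19: min(20,19)*4=76 best=272, r--
l=15 r=18: min(20,9)*3=27 best=272, r--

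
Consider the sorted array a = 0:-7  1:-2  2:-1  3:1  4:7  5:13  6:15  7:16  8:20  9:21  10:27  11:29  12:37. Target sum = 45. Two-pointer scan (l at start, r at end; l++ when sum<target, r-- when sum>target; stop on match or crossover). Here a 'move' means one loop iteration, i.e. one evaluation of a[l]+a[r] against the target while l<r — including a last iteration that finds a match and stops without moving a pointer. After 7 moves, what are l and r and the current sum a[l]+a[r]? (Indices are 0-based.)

[0,12] -7+37=30 <45 → l++
[1,12] -2+37=35 <45 → l++
[2,12] -1+37=36 <45 → l++
[3,12] 1+37=38 <45 → l++
[4,12] 7+37=44 <45 → l++
[5,12] 13+37=50 >45 → r--
[5,11] 13+29=42 <45 → l++

l=6, r=11, sum=44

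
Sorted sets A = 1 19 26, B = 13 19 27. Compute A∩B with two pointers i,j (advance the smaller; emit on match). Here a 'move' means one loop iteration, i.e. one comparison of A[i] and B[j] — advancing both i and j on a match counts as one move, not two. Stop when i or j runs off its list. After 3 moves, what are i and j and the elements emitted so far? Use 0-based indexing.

i=2, j=2, emitted=[19]

[i=0,j=0] 1<13 → i++
[i=1,j=0] 19>13 → j++
[i=1,j=1] 19==19 emit → i++,j++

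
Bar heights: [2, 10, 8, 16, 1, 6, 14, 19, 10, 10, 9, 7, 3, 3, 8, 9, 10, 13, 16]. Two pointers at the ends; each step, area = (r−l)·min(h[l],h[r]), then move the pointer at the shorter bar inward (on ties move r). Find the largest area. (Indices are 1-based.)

[1,19] min(2,16)*18=36 best=36 * → l++
[2,19] min(10,16)*17=170 best=170 * → l++
[3,19] min(8,16)*16=128 best=170 → l++
[4,19] min(16,16)*15=240 best=240 * → r--
[4,18] min(16,13)*14=182 best=240 → r--
[4,17] min(16,10)*13=130 best=240 → r--
[4,16] min(16,9)*12=108 best=240 → r--
[4,15] min(16,8)*11=88 best=240 → r--
[4,14] min(16,3)*10=30 best=240 → r--
[4,13] min(16,3)*9=27 best=240 → r--
[4,12] min(16,7)*8=56 best=240 → r--
[4,11] min(16,9)*7=63 best=240 → r--
[4,10] min(16,10)*6=60 best=240 → r--
[4,9] min(16,10)*5=50 best=240 → r--
[4,8] min(16,19)*4=64 best=240 → l++
[5,8] min(1,19)*3=3 best=240 → l++
[6,8] min(6,19)*2=12 best=240 → l++
[7,8] min(14,19)*1=14 best=240 → l++

max area = 240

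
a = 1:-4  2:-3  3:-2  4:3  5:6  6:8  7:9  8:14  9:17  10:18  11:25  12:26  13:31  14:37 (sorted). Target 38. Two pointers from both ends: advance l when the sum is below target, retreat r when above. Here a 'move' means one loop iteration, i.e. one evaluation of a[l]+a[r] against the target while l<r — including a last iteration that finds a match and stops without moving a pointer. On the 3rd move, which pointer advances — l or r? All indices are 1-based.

l=1 r=14: -4+37=33 <38, l++
l=2 r=14: -3+37=34 <38, l++
l=3 r=14: -2+37=35 <38, l++

l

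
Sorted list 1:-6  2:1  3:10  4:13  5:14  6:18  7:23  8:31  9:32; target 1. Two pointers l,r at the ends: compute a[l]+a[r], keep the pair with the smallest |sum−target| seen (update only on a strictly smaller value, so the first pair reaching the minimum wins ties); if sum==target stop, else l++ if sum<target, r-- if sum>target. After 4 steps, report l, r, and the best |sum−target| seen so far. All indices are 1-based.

l=1 r=9: -6+32=26 d=25 *, r--
l=1 r=8: -6+31=25 d=24 *, r--
l=1 r=7: -6+23=17 d=16 *, r--
l=1 r=6: -6+18=12 d=11 *, r--

l=1, r=5, best |Δ|=11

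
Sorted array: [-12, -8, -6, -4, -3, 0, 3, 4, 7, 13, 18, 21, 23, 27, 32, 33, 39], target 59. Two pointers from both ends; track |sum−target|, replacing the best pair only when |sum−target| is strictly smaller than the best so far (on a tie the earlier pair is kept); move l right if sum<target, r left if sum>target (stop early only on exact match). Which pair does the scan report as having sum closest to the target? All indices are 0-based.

pair (27, 32) with sum 59 (|Δ|=0)

l=0 r=16: -12+39=27 d=32 *, l++
l=1 r=16: -8+39=31 d=28 *, l++
l=2 r=16: -6+39=33 d=26 *, l++
l=3 r=16: -4+39=35 d=24 *, l++
l=4 r=16: -3+39=36 d=23 *, l++
l=5 r=16: 0+39=39 d=20 *, l++
l=6 r=16: 3+39=42 d=17 *, l++
l=7 r=16: 4+39=43 d=16 *, l++
l=8 r=16: 7+39=46 d=13 *, l++
l=9 r=16: 13+39=52 d=7 *, l++
l=10 r=16: 18+39=57 d=2 *, l++
l=11 r=16: 21+39=60 d=1 *, r--
l=11 r=15: 21+33=54 d=5, l++
l=12 r=15: 23+33=56 d=3, l++
l=13 r=15: 27+33=60 d=1, r--
l=13 r=14: 27+32=59 d=0 *, stop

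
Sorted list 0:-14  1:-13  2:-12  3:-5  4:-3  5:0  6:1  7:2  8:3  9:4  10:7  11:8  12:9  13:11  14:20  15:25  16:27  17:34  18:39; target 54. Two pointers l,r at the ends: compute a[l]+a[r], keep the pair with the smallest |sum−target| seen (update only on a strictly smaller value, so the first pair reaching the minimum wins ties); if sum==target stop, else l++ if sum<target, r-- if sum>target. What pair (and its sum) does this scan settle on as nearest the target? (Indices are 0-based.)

pair (20, 34) with sum 54 (|Δ|=0)

[0,18] -14+39=25 d=29 * → l++
[1,18] -13+39=26 d=28 * → l++
[2,18] -12+39=27 d=27 * → l++
[3,18] -5+39=34 d=20 * → l++
[4,18] -3+39=36 d=18 * → l++
[5,18] 0+39=39 d=15 * → l++
[6,18] 1+39=40 d=14 * → l++
[7,18] 2+39=41 d=13 * → l++
[8,18] 3+39=42 d=12 * → l++
[9,18] 4+39=43 d=11 * → l++
[10,18] 7+39=46 d=8 * → l++
[11,18] 8+39=47 d=7 * → l++
[12,18] 9+39=48 d=6 * → l++
[13,18] 11+39=50 d=4 * → l++
[14,18] 20+39=59 d=5 → r--
[14,17] 20+34=54 d=0 * → stop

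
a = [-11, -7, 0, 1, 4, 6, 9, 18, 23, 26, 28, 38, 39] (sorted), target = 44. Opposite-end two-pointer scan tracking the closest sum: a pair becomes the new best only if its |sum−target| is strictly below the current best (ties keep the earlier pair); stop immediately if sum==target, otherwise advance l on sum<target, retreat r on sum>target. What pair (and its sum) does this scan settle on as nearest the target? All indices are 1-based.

pair (6, 38) with sum 44 (|Δ|=0)

l=1 r=13: -11+39=28 d=16 *, l++
l=2 r=13: -7+39=32 d=12 *, l++
l=3 r=13: 0+39=39 d=5 *, l++
l=4 r=13: 1+39=40 d=4 *, l++
l=5 r=13: 4+39=43 d=1 *, l++
l=6 r=13: 6+39=45 d=1, r--
l=6 r=12: 6+38=44 d=0 *, stop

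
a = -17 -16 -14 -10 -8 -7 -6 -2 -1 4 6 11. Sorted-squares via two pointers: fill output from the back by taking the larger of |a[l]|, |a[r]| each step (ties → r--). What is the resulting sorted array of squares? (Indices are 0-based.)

[1, 4, 16, 36, 36, 49, 64, 100, 121, 196, 256, 289]

[0,11] |-17|>|11| out[11]=289 → l++
[1,11] |-16|>|11| out[10]=256 → l++
[2,11] |-14|>|11| out[9]=196 → l++
[3,11] |-10|<=|11| out[8]=121 → r--
[3,10] |-10|>|6| out[7]=100 → l++
[4,10] |-8|>|6| out[6]=64 → l++
[5,10] |-7|>|6| out[5]=49 → l++
[6,10] |-6|<=|6| out[4]=36 → r--
[6,9] |-6|>|4| out[3]=36 → l++
[7,9] |-2|<=|4| out[2]=16 → r--
[7,8] |-2|>|-1| out[1]=4 → l++
[8,8] |-1|<=|-1| out[0]=1 → r--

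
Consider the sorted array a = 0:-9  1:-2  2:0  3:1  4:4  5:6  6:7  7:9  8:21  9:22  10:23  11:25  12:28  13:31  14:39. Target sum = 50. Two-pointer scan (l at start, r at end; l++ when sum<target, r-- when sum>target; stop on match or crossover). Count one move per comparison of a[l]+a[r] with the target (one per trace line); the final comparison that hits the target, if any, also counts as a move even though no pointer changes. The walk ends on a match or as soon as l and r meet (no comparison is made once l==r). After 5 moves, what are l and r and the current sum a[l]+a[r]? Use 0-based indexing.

l=5, r=14, sum=45

[0,14] -9+39=30 <50 → l++
[1,14] -2+39=37 <50 → l++
[2,14] 0+39=39 <50 → l++
[3,14] 1+39=40 <50 → l++
[4,14] 4+39=43 <50 → l++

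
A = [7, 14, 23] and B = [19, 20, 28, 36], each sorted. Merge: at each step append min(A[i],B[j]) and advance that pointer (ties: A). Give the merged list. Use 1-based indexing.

i=1 j=1: A[i]=7<=B[j]=19 take 7, i++
i=2 j=1: A[i]=14<=B[j]=19 take 14, i++
i=3 j=1: A[i]=23>B[j]=19 take 19, j++
i=3 j=2: A[i]=23>B[j]=20 take 20, j++
i=3 j=3: A[i]=23<=B[j]=28 take 23, i++
i=4 j=3: A done, take B[j]=28, j++
i=4 j=4: A done, take B[j]=36, j++

[7, 14, 19, 20, 23, 28, 36]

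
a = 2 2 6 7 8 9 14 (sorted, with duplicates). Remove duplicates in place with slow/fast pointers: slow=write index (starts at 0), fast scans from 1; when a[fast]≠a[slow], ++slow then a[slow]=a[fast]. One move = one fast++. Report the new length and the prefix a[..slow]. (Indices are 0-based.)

length 6; prefix = [2, 6, 7, 8, 9, 14]

slow=0 fast=1: a[fast]=2=a[slow] dup, fast++
slow=0 fast=2: a[fast]=6≠a[slow]=2 write a[1]=6, slow++,fast++
slow=1 fast=3: a[fast]=7≠a[slow]=6 write a[2]=7, slow++,fast++
slow=2 fast=4: a[fast]=8≠a[slow]=7 write a[3]=8, slow++,fast++
slow=3 fast=5: a[fast]=9≠a[slow]=8 write a[4]=9, slow++,fast++
slow=4 fast=6: a[fast]=14≠a[slow]=9 write a[5]=14, slow++,fast++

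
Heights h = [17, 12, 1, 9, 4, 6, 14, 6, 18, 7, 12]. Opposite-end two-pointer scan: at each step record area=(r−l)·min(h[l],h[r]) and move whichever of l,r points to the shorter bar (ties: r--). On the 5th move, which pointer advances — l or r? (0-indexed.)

l=0 r=10: min(17,12)*10=120 best=120 *, r--
l=0 r=9: min(17,7)*9=63 best=120, r--
l=0 r=8: min(17,18)*8=136 best=136 *, l++
l=1 r=8: min(12,18)*7=84 best=136, l++
l=2 r=8: min(1,18)*6=6 best=136, l++

l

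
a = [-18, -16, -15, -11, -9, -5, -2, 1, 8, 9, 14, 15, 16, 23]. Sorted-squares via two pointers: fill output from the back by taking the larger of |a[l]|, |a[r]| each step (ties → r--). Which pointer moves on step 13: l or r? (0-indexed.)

l

l=0 r=13: |-18|<=|23| out[13]=529, r--
l=0 r=12: |-18|>|16| out[12]=324, l++
l=1 r=12: |-16|<=|16| out[11]=256, r--
l=1 r=11: |-16|>|15| out[10]=256, l++
l=2 r=11: |-15|<=|15| out[9]=225, r--
l=2 r=10: |-15|>|14| out[8]=225, l++
l=3 r=10: |-11|<=|14| out[7]=196, r--
l=3 r=9: |-11|>|9| out[6]=121, l++
l=4 r=9: |-9|<=|9| out[5]=81, r--
l=4 r=8: |-9|>|8| out[4]=81, l++
l=5 r=8: |-5|<=|8| out[3]=64, r--
l=5 r=7: |-5|>|1| out[2]=25, l++
l=6 r=7: |-2|>|1| out[1]=4, l++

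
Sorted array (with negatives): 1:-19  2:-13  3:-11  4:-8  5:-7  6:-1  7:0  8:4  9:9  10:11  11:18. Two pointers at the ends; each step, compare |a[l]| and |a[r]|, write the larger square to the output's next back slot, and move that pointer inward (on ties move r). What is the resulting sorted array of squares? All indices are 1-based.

l=1 r=11: |-19|>|18| out[11]=361, l++
l=2 r=11: |-13|<=|18| out[10]=324, r--
l=2 r=10: |-13|>|11| out[9]=169, l++
l=3 r=10: |-11|<=|11| out[8]=121, r--
l=3 r=9: |-11|>|9| out[7]=121, l++
l=4 r=9: |-8|<=|9| out[6]=81, r--
l=4 r=8: |-8|>|4| out[5]=64, l++
l=5 r=8: |-7|>|4| out[4]=49, l++
l=6 r=8: |-1|<=|4| out[3]=16, r--
l=6 r=7: |-1|>|0| out[2]=1, l++
l=7 r=7: |0|<=|0| out[1]=0, r--

[0, 1, 16, 49, 64, 81, 121, 121, 169, 324, 361]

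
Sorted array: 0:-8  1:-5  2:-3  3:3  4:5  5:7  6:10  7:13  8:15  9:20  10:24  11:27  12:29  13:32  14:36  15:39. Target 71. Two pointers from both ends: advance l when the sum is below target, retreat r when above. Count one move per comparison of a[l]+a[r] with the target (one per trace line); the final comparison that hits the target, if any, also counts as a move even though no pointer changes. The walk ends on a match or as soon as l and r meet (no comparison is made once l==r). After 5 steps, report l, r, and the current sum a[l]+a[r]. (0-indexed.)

l=0 r=15: -8+39=31 <71, l++
l=1 r=15: -5+39=34 <71, l++
l=2 r=15: -3+39=36 <71, l++
l=3 r=15: 3+39=42 <71, l++
l=4 r=15: 5+39=44 <71, l++

l=5, r=15, sum=46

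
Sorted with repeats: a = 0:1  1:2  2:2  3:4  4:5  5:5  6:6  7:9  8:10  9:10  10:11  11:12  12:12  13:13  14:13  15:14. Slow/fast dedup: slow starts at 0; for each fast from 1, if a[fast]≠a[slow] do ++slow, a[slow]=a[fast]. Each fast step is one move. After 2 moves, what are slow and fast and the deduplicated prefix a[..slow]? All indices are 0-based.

slow=1, fast=3, prefix=[1, 2]

(s=0,f=1) a[fast]=2≠a[slow]=1 write a[1]=2 → slow++,fast++
(s=1,f=2) a[fast]=2=a[slow] dup → fast++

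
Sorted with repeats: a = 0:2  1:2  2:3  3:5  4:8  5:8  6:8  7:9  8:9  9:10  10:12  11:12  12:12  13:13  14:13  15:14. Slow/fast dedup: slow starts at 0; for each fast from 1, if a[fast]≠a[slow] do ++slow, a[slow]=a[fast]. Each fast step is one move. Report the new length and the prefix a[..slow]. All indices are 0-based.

length 9; prefix = [2, 3, 5, 8, 9, 10, 12, 13, 14]

(s=0,f=1) a[fast]=2=a[slow] dup → fast++
(s=0,f=2) a[fast]=3≠a[slow]=2 write a[1]=3 → slow++,fast++
(s=1,f=3) a[fast]=5≠a[slow]=3 write a[2]=5 → slow++,fast++
(s=2,f=4) a[fast]=8≠a[slow]=5 write a[3]=8 → slow++,fast++
(s=3,f=5) a[fast]=8=a[slow] dup → fast++
(s=3,f=6) a[fast]=8=a[slow] dup → fast++
(s=3,f=7) a[fast]=9≠a[slow]=8 write a[4]=9 → slow++,fast++
(s=4,f=8) a[fast]=9=a[slow] dup → fast++
(s=4,f=9) a[fast]=10≠a[slow]=9 write a[5]=10 → slow++,fast++
(s=5,f=10) a[fast]=12≠a[slow]=10 write a[6]=12 → slow++,fast++
(s=6,f=11) a[fast]=12=a[slow] dup → fast++
(s=6,f=12) a[fast]=12=a[slow] dup → fast++
(s=6,f=13) a[fast]=13≠a[slow]=12 write a[7]=13 → slow++,fast++
(s=7,f=14) a[fast]=13=a[slow] dup → fast++
(s=7,f=15) a[fast]=14≠a[slow]=13 write a[8]=14 → slow++,fast++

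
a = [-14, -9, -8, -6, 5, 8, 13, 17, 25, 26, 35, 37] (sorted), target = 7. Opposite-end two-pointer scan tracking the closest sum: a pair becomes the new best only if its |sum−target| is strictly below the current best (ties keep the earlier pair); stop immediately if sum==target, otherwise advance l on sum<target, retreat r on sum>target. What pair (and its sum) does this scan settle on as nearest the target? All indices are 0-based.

pair (-6, 13) with sum 7 (|Δ|=0)

[0,11] -14+37=23 d=16 * → r--
[0,10] -14+35=21 d=14 * → r--
[0,9] -14+26=12 d=5 * → r--
[0,8] -14+25=11 d=4 * → r--
[0,7] -14+17=3 d=4 → l++
[1,7] -9+17=8 d=1 * → r--
[1,6] -9+13=4 d=3 → l++
[2,6] -8+13=5 d=2 → l++
[3,6] -6+13=7 d=0 * → stop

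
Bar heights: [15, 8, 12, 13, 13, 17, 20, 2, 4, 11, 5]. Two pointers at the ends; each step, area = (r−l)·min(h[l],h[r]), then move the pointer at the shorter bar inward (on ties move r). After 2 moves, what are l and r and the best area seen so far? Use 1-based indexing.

[1,11] min(15,5)*10=50 best=50 * → r--
[1,10] min(15,11)*9=99 best=99 * → r--

l=1, r=9, best area=99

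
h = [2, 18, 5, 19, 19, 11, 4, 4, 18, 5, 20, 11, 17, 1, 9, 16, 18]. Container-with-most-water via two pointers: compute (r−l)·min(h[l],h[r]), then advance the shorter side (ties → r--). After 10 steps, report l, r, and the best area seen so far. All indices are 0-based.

[0,16] min(2,18)*16=32 best=32 * → l++
[1,16] min(18,18)*15=270 best=270 * → r--
[1,15] min(18,16)*14=224 best=270 → r--
[1,14] min(18,9)*13=117 best=270 → r--
[1,13] min(18,1)*12=12 best=270 → r--
[1,12] min(18,17)*11=187 best=270 → r--
[1,11] min(18,11)*10=110 best=270 → r--
[1,10] min(18,20)*9=162 best=270 → l++
[2,10] min(5,20)*8=40 best=270 → l++
[3,10] min(19,20)*7=133 best=270 → l++

l=4, r=10, best area=270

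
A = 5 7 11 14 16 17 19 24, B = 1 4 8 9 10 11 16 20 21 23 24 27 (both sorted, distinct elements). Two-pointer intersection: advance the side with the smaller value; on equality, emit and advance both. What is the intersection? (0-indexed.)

intersection = [11, 16, 24]

i=0 j=0: 5>1, j++
i=0 j=1: 5>4, j++
i=0 j=2: 5<8, i++
i=1 j=2: 7<8, i++
i=2 j=2: 11>8, j++
i=2 j=3: 11>9, j++
i=2 j=4: 11>10, j++
i=2 j=5: 11==11 emit, i++,j++
i=3 j=6: 14<16, i++
i=4 j=6: 16==16 emit, i++,j++
i=5 j=7: 17<20, i++
i=6 j=7: 19<20, i++
i=7 j=7: 24>20, j++
i=7 j=8: 24>21, j++
i=7 j=9: 24>23, j++
i=7 j=10: 24==24 emit, i++,j++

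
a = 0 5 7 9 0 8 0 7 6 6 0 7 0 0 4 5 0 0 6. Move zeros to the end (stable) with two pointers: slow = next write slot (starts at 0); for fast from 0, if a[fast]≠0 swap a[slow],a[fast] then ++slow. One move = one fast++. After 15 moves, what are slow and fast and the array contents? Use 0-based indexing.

slow=0 fast=0: a[fast]=0, fast++
slow=0 fast=1: a[fast]=5≠0 swap→a[0]=5, slow++,fast++
slow=1 fast=2: a[fast]=7≠0 swap→a[1]=7, slow++,fast++
slow=2 fast=3: a[fast]=9≠0 swap→a[2]=9, slow++,fast++
slow=3 fast=4: a[fast]=0, fast++
slow=3 fast=5: a[fast]=8≠0 swap→a[3]=8, slow++,fast++
slow=4 fast=6: a[fast]=0, fast++
slow=4 fast=7: a[fast]=7≠0 swap→a[4]=7, slow++,fast++
slow=5 fast=8: a[fast]=6≠0 swap→a[5]=6, slow++,fast++
slow=6 fast=9: a[fast]=6≠0 swap→a[6]=6, slow++,fast++
slow=7 fast=10: a[fast]=0, fast++
slow=7 fast=11: a[fast]=7≠0 swap→a[7]=7, slow++,fast++
slow=8 fast=12: a[fast]=0, fast++
slow=8 fast=13: a[fast]=0, fast++
slow=8 fast=14: a[fast]=4≠0 swap→a[8]=4, slow++,fast++

slow=9, fast=15, a=[5, 7, 9, 8, 7, 6, 6, 7, 4, 0, 0, 0, 0, 0, 0, 5, 0, 0, 6]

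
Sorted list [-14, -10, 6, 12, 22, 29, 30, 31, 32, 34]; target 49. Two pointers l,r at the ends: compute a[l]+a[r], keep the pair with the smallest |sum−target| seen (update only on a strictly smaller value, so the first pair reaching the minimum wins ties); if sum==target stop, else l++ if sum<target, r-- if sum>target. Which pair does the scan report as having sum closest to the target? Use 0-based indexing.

[0,9] -14+34=20 d=29 * → l++
[1,9] -10+34=24 d=25 * → l++
[2,9] 6+34=40 d=9 * → l++
[3,9] 12+34=46 d=3 * → l++
[4,9] 22+34=56 d=7 → r--
[4,8] 22+32=54 d=5 → r--
[4,7] 22+31=53 d=4 → r--
[4,6] 22+30=52 d=3 → r--
[4,5] 22+29=51 d=2 * → r--

pair (22, 29) with sum 51 (|Δ|=2)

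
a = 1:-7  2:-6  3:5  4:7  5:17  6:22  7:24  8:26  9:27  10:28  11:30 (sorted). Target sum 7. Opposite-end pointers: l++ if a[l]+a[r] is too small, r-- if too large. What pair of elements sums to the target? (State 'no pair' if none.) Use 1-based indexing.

l=1 r=11: -7+30=23 >7, r--
l=1 r=10: -7+28=21 >7, r--
l=1 r=9: -7+27=20 >7, r--
l=1 r=8: -7+26=19 >7, r--
l=1 r=7: -7+24=17 >7, r--
l=1 r=6: -7+22=15 >7, r--
l=1 r=5: -7+17=10 >7, r--
l=1 r=4: -7+7=0 <7, l++
l=2 r=4: -6+7=1 <7, l++
l=3 r=4: 5+7=12 >7, r--

no pair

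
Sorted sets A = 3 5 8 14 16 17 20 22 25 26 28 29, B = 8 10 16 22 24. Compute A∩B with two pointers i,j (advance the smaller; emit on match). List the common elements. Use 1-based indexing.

[i=1,j=1] 3<8 → i++
[i=2,j=1] 5<8 → i++
[i=3,j=1] 8==8 emit → i++,j++
[i=4,j=2] 14>10 → j++
[i=4,j=3] 14<16 → i++
[i=5,j=3] 16==16 emit → i++,j++
[i=6,j=4] 17<22 → i++
[i=7,j=4] 20<22 → i++
[i=8,j=4] 22==22 emit → i++,j++
[i=9,j=5] 25>24 → j++

intersection = [8, 16, 22]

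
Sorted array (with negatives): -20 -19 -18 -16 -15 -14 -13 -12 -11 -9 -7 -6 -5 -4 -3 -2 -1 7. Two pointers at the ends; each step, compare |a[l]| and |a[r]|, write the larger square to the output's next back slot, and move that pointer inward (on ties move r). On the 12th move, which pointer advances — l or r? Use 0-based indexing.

l

[0,17] |-20|>|7| out[17]=400 → l++
[1,17] |-19|>|7| out[16]=361 → l++
[2,17] |-18|>|7| out[15]=324 → l++
[3,17] |-16|>|7| out[14]=256 → l++
[4,17] |-15|>|7| out[13]=225 → l++
[5,17] |-14|>|7| out[12]=196 → l++
[6,17] |-13|>|7| out[11]=169 → l++
[7,17] |-12|>|7| out[10]=144 → l++
[8,17] |-11|>|7| out[9]=121 → l++
[9,17] |-9|>|7| out[8]=81 → l++
[10,17] |-7|<=|7| out[7]=49 → r--
[10,16] |-7|>|-1| out[6]=49 → l++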